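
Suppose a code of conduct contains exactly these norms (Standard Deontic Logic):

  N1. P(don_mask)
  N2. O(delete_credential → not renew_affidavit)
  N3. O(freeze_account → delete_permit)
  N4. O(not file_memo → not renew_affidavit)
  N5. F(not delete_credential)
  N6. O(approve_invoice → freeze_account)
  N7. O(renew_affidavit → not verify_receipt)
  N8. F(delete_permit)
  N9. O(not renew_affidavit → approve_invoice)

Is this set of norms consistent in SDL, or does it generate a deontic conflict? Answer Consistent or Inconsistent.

Inconsistent

Premise 5 is F(not delete_credential), i.e. O(delete_credential).
With premise 2, O(delete_credential → not renew_affidavit), the K-axiom yields O(not renew_affidavit).
With premise 9, O(not renew_affidavit → approve_invoice), the K-axiom yields O(approve_invoice).
With premise 6, O(approve_invoice → freeze_account), the K-axiom yields O(freeze_account).
From O(freeze_account) and premise 3, O(freeze_account → delete_permit), we obtain O(delete_permit).
Yet premise 8 is F(delete_permit), i.e. O(not delete_permit).
We now have both O(delete_permit) and O(not delete_permit) — delete_permit is simultaneously obligatory and forbidden, violating the D-axiom.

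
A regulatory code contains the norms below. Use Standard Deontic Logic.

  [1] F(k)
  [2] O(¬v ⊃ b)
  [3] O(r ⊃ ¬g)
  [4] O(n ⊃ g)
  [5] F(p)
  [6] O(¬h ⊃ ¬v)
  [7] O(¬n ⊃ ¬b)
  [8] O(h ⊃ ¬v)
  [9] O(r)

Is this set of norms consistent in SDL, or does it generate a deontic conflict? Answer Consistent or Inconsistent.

By case analysis on ¬h: premise 6 gives O(¬h ⊃ ¬v) and premise 8 gives O(h ⊃ ¬v), so O(¬v) either way.
From O(¬v) and premise 2, O(¬v ⊃ b), we obtain O(b).
Premise 7 is O(¬n ⊃ ¬b); contrapositively O(b ⊃ n). Since O(b) holds, K gives O(n).
With premise 4, O(n ⊃ g), the K-axiom yields O(g).
The contrapositive of premise 3 (O(r ⊃ ¬g)) is O(g ⊃ ¬r), and O(g) is already established, so O(¬r).
But premise 9 directly asserts O(r).
We now have both O(¬r) and O(r) — r is simultaneously obligatory and forbidden, violating the D-axiom.

Inconsistent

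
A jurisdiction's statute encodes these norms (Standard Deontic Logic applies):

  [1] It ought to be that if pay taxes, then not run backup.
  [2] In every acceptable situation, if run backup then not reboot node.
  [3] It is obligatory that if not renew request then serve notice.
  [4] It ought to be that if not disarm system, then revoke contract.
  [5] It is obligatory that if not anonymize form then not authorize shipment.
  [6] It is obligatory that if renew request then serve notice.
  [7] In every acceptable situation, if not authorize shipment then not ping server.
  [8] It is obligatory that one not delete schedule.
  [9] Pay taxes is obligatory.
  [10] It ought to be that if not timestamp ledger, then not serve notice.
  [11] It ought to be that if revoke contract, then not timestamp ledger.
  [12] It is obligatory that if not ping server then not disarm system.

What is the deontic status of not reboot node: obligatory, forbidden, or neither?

Neither

Premise 2 is O(run_backup → ¬reboot_node), but O(run_backup) is not derivable from the premises, so it does not yield O(¬reboot_node).
No premise or chain of K-axiom applications forces O(¬reboot_node), and none forces O(reboot_node). So ¬reboot_node is neither obligatory nor forbidden under these norms.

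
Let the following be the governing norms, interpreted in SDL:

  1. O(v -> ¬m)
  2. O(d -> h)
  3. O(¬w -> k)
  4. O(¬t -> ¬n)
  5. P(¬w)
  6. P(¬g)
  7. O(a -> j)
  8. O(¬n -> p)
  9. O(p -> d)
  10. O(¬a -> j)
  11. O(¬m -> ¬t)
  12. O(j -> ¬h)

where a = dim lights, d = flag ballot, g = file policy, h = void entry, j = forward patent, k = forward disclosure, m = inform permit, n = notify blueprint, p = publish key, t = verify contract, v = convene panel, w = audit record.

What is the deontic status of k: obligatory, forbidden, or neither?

Premise 3 is O(¬w -> k), but O(¬w) is not derivable from the premises (the permission P(¬w) asserts only ¬O(w), not O(¬w)), so it does not yield O(k).
No premise or chain of K-axiom applications forces O(k), and none forces O(¬k). So k is neither obligatory nor forbidden under these norms.

Neither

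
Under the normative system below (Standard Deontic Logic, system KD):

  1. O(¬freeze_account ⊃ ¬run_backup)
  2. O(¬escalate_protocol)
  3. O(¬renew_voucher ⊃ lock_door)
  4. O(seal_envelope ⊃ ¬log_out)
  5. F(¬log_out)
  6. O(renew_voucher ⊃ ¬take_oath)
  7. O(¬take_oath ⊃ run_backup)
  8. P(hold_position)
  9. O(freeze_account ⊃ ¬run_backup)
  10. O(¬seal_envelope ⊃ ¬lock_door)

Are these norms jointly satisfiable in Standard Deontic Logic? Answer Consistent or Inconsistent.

Inconsistent

By case analysis on freeze_account: premise 9 gives O(freeze_account ⊃ ¬run_backup) and premise 1 gives O(¬freeze_account ⊃ ¬run_backup), so O(¬run_backup) either way.
The contrapositive of premise 7 (O(¬take_oath ⊃ run_backup)) is O(¬run_backup ⊃ take_oath), and O(¬run_backup) is already established, so O(take_oath).
Premise 6, O(renew_voucher ⊃ ¬take_oath), contraposes to O(take_oath ⊃ ¬renew_voucher); with O(take_oath) we get O(¬renew_voucher).
From O(¬renew_voucher) and premise 3, O(¬renew_voucher ⊃ lock_door), we obtain O(lock_door).
Premise 10, O(¬seal_envelope ⊃ ¬lock_door), contraposes to O(lock_door ⊃ seal_envelope); with O(lock_door) we get O(seal_envelope).
Applying K to premise 4 (O(seal_envelope ⊃ ¬log_out)) and O(seal_envelope) yields O(¬log_out).
However, F(¬log_out) at premise 5 amounts to O(log_out).
We now have both O(¬log_out) and O(log_out) — log_out is simultaneously obligatory and forbidden, violating the D-axiom.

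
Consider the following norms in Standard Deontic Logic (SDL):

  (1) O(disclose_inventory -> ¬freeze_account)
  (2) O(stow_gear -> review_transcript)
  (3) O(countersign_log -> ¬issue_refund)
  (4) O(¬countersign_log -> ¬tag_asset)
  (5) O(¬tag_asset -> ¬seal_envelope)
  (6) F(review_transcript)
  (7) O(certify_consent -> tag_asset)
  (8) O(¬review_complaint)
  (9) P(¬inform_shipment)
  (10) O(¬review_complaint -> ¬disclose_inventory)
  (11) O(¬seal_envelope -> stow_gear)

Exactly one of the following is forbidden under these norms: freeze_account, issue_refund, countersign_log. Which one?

Premise 6 is F(review_transcript), i.e. O(¬review_transcript).
Premise 2 is O(stow_gear -> review_transcript); contrapositively O(¬review_transcript -> ¬stow_gear). Since O(¬review_transcript) holds, K gives O(¬stow_gear).
The contrapositive of premise 11 (O(¬seal_envelope -> stow_gear)) is O(¬stow_gear -> seal_envelope), and O(¬stow_gear) is already established, so O(seal_envelope).
Premise 5, O(¬tag_asset -> ¬seal_envelope), contraposes to O(seal_envelope -> tag_asset); with O(seal_envelope) we get O(tag_asset).
Premise 4, O(¬countersign_log -> ¬tag_asset), contraposes to O(tag_asset -> countersign_log); with O(tag_asset) we get O(countersign_log).
Premise 3 is O(countersign_log -> ¬issue_refund); since O(countersign_log), deontic closure gives O(¬issue_refund).
So O(¬issue_refund) holds, i.e. issue_refund is forbidden. None of the other listed options is forbidden under the premises.

issue_refund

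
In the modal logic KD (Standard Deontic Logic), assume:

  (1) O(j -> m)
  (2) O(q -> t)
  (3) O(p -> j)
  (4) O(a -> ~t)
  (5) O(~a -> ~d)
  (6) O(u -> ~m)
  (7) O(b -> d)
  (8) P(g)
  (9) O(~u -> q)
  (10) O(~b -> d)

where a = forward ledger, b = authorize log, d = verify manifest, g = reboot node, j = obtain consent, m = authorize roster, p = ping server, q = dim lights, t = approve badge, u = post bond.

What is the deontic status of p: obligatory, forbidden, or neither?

Premises 7 and 10 cover both cases: O(b -> d) and O(~b -> d). Since b ∨ ~b is a tautology, O(d) follows.
Premise 5, O(~a -> ~d), contraposes to O(d -> a); with O(d) we get O(a).
Applying K to premise 4 (O(a -> ~t)) and O(a) yields O(~t).
Premise 2, O(q -> t), contraposes to O(~t -> ~q); with O(~t) we get O(~q).
Premise 9, O(~u -> q), contraposes to O(~q -> u); with O(~q) we get O(u).
With premise 6, O(u -> ~m), the K-axiom yields O(~m).
Premise 1 is O(j -> m); contrapositively O(~m -> ~j). Since O(~m) holds, K gives O(~j).
Premise 3, O(p -> j), contraposes to O(~j -> ~p); with O(~j) we get O(~p).
Premise 8 does not contribute to this derivation.
Thus O(~p), which is F(p): p is forbidden.

Forbidden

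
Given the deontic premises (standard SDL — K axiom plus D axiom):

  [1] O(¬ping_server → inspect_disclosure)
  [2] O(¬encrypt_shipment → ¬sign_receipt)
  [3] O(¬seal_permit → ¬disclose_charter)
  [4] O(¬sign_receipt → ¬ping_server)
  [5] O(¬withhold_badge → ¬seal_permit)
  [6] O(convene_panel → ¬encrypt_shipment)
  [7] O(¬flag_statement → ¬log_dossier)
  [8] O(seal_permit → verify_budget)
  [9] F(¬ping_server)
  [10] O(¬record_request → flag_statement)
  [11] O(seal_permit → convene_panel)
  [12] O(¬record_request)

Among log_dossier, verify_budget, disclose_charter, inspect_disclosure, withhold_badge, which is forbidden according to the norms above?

disclose_charter

F(¬ping_server) at premise 9 means O(ping_server).
The contrapositive of premise 4 (O(¬sign_receipt → ¬ping_server)) is O(ping_server → sign_receipt), and O(ping_server) is already established, so O(sign_receipt).
Premise 2, O(¬encrypt_shipment → ¬sign_receipt), contraposes to O(sign_receipt → encrypt_shipment); with O(sign_receipt) we get O(encrypt_shipment).
Premise 6 is O(convene_panel → ¬encrypt_shipment); contrapositively O(encrypt_shipment → ¬convene_panel). Since O(encrypt_shipment) holds, K gives O(¬convene_panel).
Premise 11, O(seal_permit → convene_panel), contraposes to O(¬convene_panel → ¬seal_permit); with O(¬convene_panel) we get O(¬seal_permit).
Applying K to premise 3 (O(¬seal_permit → ¬disclose_charter)) and O(¬seal_permit) yields O(¬disclose_charter).
So O(¬disclose_charter) holds, i.e. disclose_charter is forbidden. None of the other listed options is forbidden under the premises.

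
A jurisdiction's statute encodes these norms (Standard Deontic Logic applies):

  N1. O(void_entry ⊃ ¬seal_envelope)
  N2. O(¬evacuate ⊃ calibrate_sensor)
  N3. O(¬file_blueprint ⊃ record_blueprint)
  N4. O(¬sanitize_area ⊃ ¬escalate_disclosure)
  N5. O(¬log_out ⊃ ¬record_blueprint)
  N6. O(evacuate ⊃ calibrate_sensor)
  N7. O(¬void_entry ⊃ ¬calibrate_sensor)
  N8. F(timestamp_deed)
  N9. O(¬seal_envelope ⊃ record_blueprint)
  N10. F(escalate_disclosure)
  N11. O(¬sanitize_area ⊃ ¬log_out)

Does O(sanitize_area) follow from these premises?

Yes

By case analysis on evacuate: premise 6 gives O(evacuate ⊃ calibrate_sensor) and premise 2 gives O(¬evacuate ⊃ calibrate_sensor), so O(calibrate_sensor) either way.
Premise 7 is O(¬void_entry ⊃ ¬calibrate_sensor); contrapositively O(calibrate_sensor ⊃ void_entry). Since O(calibrate_sensor) holds, K gives O(void_entry).
Applying K to premise 1 (O(void_entry ⊃ ¬seal_envelope)) and O(void_entry) yields O(¬seal_envelope).
Applying K to premise 9 (O(¬seal_envelope ⊃ record_blueprint)) and O(¬seal_envelope) yields O(record_blueprint).
Premise 5, O(¬log_out ⊃ ¬record_blueprint), contraposes to O(record_blueprint ⊃ log_out); with O(record_blueprint) we get O(log_out).
Premise 11 is O(¬sanitize_area ⊃ ¬log_out); contrapositively O(log_out ⊃ sanitize_area). Since O(log_out) holds, K gives O(sanitize_area).
Premises 3, 4, 8, 10 do not contribute to this derivation.
So O(sanitize_area) follows.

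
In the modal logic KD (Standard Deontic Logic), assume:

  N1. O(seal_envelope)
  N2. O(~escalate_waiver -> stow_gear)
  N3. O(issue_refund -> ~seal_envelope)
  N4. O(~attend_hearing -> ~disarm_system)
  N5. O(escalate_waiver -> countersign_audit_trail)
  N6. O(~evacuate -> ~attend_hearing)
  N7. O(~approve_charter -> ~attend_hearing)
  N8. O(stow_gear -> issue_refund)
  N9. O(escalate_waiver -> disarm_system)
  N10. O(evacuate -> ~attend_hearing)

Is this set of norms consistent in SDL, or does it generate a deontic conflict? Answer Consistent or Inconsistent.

Premises 6 and 10 are O(~evacuate -> ~attend_hearing) and O(evacuate -> ~attend_hearing); every ideal world satisfies ~evacuate or evacuate, so in either case ~attend_hearing holds — hence O(~attend_hearing).
Applying K to premise 4 (O(~attend_hearing -> ~disarm_system)) and O(~attend_hearing) yields O(~disarm_system).
Premise 9 is O(escalate_waiver -> disarm_system); contrapositively O(~disarm_system -> ~escalate_waiver). Since O(~disarm_system) holds, K gives O(~escalate_waiver).
Applying K to premise 2 (O(~escalate_waiver -> stow_gear)) and O(~escalate_waiver) yields O(stow_gear).
Applying K to premise 8 (O(stow_gear -> issue_refund)) and O(stow_gear) yields O(issue_refund).
From O(issue_refund) and premise 3, O(issue_refund -> ~seal_envelope), we obtain O(~seal_envelope).
Yet premise 1 states O(seal_envelope).
We now have both O(~seal_envelope) and O(seal_envelope) — seal_envelope is simultaneously obligatory and forbidden, violating the D-axiom.

Inconsistent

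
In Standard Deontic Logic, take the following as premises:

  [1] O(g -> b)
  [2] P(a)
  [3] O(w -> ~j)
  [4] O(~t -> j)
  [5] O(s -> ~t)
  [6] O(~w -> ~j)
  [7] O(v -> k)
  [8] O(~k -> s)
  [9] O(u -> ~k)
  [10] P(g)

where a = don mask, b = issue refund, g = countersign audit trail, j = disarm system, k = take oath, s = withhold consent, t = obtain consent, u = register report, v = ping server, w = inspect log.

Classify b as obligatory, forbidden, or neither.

Premise 1 is O(g -> b), but O(g) is not derivable from the premises (the permission P(g) asserts only ~O(~g), not O(g)), so it does not yield O(b).
No premise or chain of K-axiom applications forces O(b), and none forces O(~b). So b is neither obligatory nor forbidden under these norms.

Neither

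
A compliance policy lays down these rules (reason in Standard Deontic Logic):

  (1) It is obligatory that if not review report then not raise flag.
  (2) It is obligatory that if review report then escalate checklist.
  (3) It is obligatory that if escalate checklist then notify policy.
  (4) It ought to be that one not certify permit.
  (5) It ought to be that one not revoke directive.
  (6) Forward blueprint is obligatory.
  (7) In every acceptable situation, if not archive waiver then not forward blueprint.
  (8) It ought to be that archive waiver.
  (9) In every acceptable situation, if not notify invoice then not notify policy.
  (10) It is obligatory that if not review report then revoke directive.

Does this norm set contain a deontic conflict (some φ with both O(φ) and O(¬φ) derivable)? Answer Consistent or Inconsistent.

Premise 7 is O(¬archive_waiver → ¬forward_blueprint), but O(¬archive_waiver) is not derivable from the premises, so it does not yield O(¬forward_blueprint).
So O(¬forward_blueprint) is not derivable, and the apparent clash with O(forward_blueprint) does not arise.
A world satisfying every obligation exists (e.g. archive_waiver=true, certify_permit=false, escalate_checklist=true, forward_blueprint=true, notify_invoice=true, notify_policy=true, raise_flag=false, review_report=true, revoke_directive=false); no atom is both obligatory and forbidden, so the set is consistent.

Consistent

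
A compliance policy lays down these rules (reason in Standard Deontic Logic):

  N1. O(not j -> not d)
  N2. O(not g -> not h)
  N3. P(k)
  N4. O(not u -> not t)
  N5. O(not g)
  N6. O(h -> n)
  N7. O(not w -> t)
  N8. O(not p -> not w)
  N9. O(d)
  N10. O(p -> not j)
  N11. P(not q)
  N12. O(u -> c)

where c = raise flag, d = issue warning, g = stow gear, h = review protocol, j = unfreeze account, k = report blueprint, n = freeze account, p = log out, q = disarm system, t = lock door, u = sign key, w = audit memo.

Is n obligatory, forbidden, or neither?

Premise 6 is O(h -> n), but O(h) is not derivable from the premises, so it does not yield O(n).
No premise or chain of K-axiom applications forces O(n), and none forces O(not n). So n is neither obligatory nor forbidden under these norms.

Neither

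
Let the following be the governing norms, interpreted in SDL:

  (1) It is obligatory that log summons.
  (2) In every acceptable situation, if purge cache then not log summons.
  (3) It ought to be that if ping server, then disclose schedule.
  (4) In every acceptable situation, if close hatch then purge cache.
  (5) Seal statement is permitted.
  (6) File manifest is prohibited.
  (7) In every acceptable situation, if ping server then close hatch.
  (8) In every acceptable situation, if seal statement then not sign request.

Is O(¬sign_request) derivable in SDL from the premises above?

No

Premise 8 is O(seal_statement → ¬sign_request), but O(seal_statement) is not derivable from the premises (the permission P(seal_statement) asserts only ¬O(¬seal_statement), not O(seal_statement)), so it does not yield O(¬sign_request).
No other premise forces O(¬sign_request). An ideal world satisfying every premise can still have ¬sign_request false, so O(¬sign_request) is not derivable.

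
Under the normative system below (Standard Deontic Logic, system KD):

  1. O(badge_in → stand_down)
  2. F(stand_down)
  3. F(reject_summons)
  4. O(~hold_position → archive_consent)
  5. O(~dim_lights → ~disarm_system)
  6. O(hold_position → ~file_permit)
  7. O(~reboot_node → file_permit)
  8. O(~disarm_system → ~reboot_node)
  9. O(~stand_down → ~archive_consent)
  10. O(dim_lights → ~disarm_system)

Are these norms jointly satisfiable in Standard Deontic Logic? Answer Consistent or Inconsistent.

Premises 10 and 5 cover both cases: O(dim_lights → ~disarm_system) and O(~dim_lights → ~disarm_system). Since dim_lights ∨ ~dim_lights is a tautology, O(~disarm_system) follows.
From O(~disarm_system) and premise 8, O(~disarm_system → ~reboot_node), we obtain O(~reboot_node).
From O(~reboot_node) and premise 7, O(~reboot_node → file_permit), we obtain O(file_permit).
Premise 6 is O(hold_position → ~file_permit); contrapositively O(file_permit → ~hold_position). Since O(file_permit) holds, K gives O(~hold_position).
With premise 4, O(~hold_position → archive_consent), the K-axiom yields O(archive_consent).
Premise 9, O(~stand_down → ~archive_consent), contraposes to O(archive_consent → stand_down); with O(archive_consent) we get O(stand_down).
However, F(stand_down) at premise 2 amounts to O(~stand_down).
We now have both O(stand_down) and O(~stand_down) — stand_down is simultaneously obligatory and forbidden, violating the D-axiom.

Inconsistent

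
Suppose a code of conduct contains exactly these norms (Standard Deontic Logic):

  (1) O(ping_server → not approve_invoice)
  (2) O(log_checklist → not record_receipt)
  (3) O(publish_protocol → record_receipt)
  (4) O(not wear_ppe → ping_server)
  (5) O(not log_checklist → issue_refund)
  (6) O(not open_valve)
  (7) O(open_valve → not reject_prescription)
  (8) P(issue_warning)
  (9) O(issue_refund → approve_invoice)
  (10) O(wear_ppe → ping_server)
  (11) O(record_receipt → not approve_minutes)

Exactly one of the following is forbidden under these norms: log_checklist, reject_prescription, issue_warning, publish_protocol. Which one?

publish_protocol

Premises 4 and 10 cover both cases: O(not wear_ppe → ping_server) and O(wear_ppe → ping_server). Since not wear_ppe ∨ wear_ppe is a tautology, O(ping_server) follows.
From O(ping_server) and premise 1, O(ping_server → not approve_invoice), we obtain O(not approve_invoice).
Premise 9 is O(issue_refund → approve_invoice); contrapositively O(not approve_invoice → not issue_refund). Since O(not approve_invoice) holds, K gives O(not issue_refund).
Premise 5, O(not log_checklist → issue_refund), contraposes to O(not issue_refund → log_checklist); with O(not issue_refund) we get O(log_checklist).
With premise 2, O(log_checklist → not record_receipt), the K-axiom yields O(not record_receipt).
Premise 3, O(publish_protocol → record_receipt), contraposes to O(not record_receipt → not publish_protocol); with O(not record_receipt) we get O(not publish_protocol).
So O(not publish_protocol) holds, i.e. publish_protocol is forbidden. None of the other listed options is forbidden under the premises.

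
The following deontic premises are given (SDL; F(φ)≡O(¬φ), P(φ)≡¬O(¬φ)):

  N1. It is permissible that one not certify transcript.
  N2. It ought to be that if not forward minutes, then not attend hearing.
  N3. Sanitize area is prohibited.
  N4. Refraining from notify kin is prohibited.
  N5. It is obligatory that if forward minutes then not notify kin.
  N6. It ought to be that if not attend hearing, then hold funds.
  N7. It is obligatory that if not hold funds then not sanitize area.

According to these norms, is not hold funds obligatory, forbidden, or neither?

F(¬notify_kin) at premise 4 means O(notify_kin).
Premise 5 is O(forward_minutes → ¬notify_kin); contrapositively O(notify_kin → ¬forward_minutes). Since O(notify_kin) holds, K gives O(¬forward_minutes).
Premise 2 is O(¬forward_minutes → ¬attend_hearing); since O(¬forward_minutes), deontic closure gives O(¬attend_hearing).
Applying K to premise 6 (O(¬attend_hearing → hold_funds)) and O(¬attend_hearing) yields O(hold_funds).
Premises 1, 3, 7 do not contribute to this derivation.
Thus O(hold_funds), which is F(¬hold_funds): ¬hold_funds is forbidden.

Forbidden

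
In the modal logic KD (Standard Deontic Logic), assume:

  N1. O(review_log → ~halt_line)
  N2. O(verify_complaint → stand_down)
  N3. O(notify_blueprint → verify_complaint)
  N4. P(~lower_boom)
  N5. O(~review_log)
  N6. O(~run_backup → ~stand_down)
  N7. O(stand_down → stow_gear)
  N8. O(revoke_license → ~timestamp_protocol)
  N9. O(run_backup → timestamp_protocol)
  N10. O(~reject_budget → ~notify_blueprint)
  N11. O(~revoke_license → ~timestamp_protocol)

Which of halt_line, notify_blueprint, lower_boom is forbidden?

notify_blueprint

Premises 8 and 11 cover both cases: O(revoke_license → ~timestamp_protocol) and O(~revoke_license → ~timestamp_protocol). Since revoke_license ∨ ~revoke_license is a tautology, O(~timestamp_protocol) follows.
Premise 9, O(run_backup → timestamp_protocol), contraposes to O(~timestamp_protocol → ~run_backup); with O(~timestamp_protocol) we get O(~run_backup).
Applying K to premise 6 (O(~run_backup → ~stand_down)) and O(~run_backup) yields O(~stand_down).
The contrapositive of premise 2 (O(verify_complaint → stand_down)) is O(~stand_down → ~verify_complaint), and O(~stand_down) is already established, so O(~verify_complaint).
The contrapositive of premise 3 (O(notify_blueprint → verify_complaint)) is O(~verify_complaint → ~notify_blueprint), and O(~verify_complaint) is already established, so O(~notify_blueprint).
So O(~notify_blueprint) holds, i.e. notify_blueprint is forbidden. None of the other listed options is forbidden under the premises.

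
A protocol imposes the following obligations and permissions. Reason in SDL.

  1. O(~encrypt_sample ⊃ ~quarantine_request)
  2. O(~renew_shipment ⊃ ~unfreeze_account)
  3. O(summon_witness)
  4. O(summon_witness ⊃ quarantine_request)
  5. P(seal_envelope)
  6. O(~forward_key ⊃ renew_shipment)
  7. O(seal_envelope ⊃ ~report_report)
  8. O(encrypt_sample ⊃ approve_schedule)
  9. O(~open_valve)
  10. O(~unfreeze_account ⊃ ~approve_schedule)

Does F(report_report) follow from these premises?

No

Premise 7 is O(seal_envelope ⊃ ~report_report), but O(seal_envelope) is not derivable from the premises (the permission P(seal_envelope) asserts only ~O(~seal_envelope), not O(seal_envelope)), so it does not yield O(~report_report).
No other premise forces O(~report_report). An ideal world satisfying every premise can still have report_report true, so F(report_report) is not derivable.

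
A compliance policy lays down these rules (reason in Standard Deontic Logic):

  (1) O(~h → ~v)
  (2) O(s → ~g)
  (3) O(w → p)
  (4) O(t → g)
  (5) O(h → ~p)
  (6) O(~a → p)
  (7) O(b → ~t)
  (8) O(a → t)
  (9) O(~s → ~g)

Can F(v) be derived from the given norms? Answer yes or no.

Yes

By case analysis on ~s: premise 9 gives O(~s → ~g) and premise 2 gives O(s → ~g), so O(~g) either way.
Premise 4, O(t → g), contraposes to O(~g → ~t); with O(~g) we get O(~t).
Premise 8, O(a → t), contraposes to O(~t → ~a); with O(~t) we get O(~a).
Applying K to premise 6 (O(~a → p)) and O(~a) yields O(p).
Premise 5 is O(h → ~p); contrapositively O(p → ~h). Since O(p) holds, K gives O(~h).
With premise 1, O(~h → ~v), the K-axiom yields O(~v).
Premises 3, 7 do not contribute to this derivation.
So O(~v) holds, i.e. F(v). The claim follows.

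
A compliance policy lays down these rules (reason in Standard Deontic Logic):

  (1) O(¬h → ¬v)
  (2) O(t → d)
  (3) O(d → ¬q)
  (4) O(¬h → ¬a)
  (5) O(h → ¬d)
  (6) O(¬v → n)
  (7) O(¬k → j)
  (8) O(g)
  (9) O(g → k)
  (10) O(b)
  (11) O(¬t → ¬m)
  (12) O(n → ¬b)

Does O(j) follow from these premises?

No

Premise 7 is O(¬k → j), but O(¬k) is not derivable from the premises, so it does not yield O(j).
No other premise forces O(j). An ideal world satisfying every premise can still have j false, so O(j) is not derivable.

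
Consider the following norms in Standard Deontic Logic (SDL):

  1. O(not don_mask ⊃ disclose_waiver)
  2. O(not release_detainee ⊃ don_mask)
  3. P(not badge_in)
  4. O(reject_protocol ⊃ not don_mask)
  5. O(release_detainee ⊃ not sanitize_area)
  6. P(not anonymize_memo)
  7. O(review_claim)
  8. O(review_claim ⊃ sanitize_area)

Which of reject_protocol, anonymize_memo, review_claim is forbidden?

Premise 7 gives O(review_claim).
Premise 8 is O(review_claim ⊃ sanitize_area); since O(review_claim), deontic closure gives O(sanitize_area).
Premise 5 is O(release_detainee ⊃ not sanitize_area); contrapositively O(sanitize_area ⊃ not release_detainee). Since O(sanitize_area) holds, K gives O(not release_detainee).
Applying K to premise 2 (O(not release_detainee ⊃ don_mask)) and O(not release_detainee) yields O(don_mask).
The contrapositive of premise 4 (O(reject_protocol ⊃ not don_mask)) is O(don_mask ⊃ not reject_protocol), and O(don_mask) is already established, so O(not reject_protocol).
So O(not reject_protocol) holds, i.e. reject_protocol is forbidden. None of the other listed options is forbidden under the premises.

reject_protocol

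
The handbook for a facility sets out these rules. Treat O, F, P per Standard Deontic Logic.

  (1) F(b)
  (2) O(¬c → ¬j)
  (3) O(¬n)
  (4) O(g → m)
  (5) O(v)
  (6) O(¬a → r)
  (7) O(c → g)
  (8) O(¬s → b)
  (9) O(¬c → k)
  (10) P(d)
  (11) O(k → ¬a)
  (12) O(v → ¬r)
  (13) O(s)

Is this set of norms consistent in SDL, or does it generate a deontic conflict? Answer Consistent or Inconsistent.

Premise 8 is O(¬s → b), but O(¬s) is not derivable from the premises, so it does not yield O(b).
So O(b) is not derivable, and the apparent clash with O(¬b) does not arise.
A world satisfying every obligation exists (e.g. a=true, b=false, c=true, d=false, g=true, j=false, k=false, m=true, n=false, r=false, s=true, v=true); no atom is both obligatory and forbidden, so the set is consistent.

Consistent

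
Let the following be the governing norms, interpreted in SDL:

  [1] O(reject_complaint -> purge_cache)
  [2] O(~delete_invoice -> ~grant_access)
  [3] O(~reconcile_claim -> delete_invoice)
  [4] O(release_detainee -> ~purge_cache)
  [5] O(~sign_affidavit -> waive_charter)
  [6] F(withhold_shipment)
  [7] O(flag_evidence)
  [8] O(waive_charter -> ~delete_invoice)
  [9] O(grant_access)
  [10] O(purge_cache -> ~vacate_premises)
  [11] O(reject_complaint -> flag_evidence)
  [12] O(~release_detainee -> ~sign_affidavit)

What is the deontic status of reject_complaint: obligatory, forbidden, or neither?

From premise 9 we have O(grant_access).
The contrapositive of premise 2 (O(~delete_invoice -> ~grant_access)) is O(grant_access -> delete_invoice), and O(grant_access) is already established, so O(delete_invoice).
The contrapositive of premise 8 (O(waive_charter -> ~delete_invoice)) is O(delete_invoice -> ~waive_charter), and O(delete_invoice) is already established, so O(~waive_charter).
Premise 5, O(~sign_affidavit -> waive_charter), contraposes to O(~waive_charter -> sign_affidavit); with O(~waive_charter) we get O(sign_affidavit).
Premise 12, O(~release_detainee -> ~sign_affidavit), contraposes to O(sign_affidavit -> release_detainee); with O(sign_affidavit) we get O(release_detainee).
From O(release_detainee) and premise 4, O(release_detainee -> ~purge_cache), we obtain O(~purge_cache).
Premise 1, O(reject_complaint -> purge_cache), contraposes to O(~purge_cache -> ~reject_complaint); with O(~purge_cache) we get O(~reject_complaint).
Premises 3, 6, 7, 10, 11 do not contribute to this derivation.
Thus O(~reject_complaint), which is F(reject_complaint): reject_complaint is forbidden.

Forbidden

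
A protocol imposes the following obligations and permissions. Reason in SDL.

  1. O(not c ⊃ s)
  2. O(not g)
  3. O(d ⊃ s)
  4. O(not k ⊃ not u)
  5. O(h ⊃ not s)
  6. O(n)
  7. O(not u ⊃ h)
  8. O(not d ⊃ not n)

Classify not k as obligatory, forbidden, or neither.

From premise 6 we have O(n).
Premise 8, O(not d ⊃ not n), contraposes to O(n ⊃ d); with O(n) we get O(d).
With premise 3, O(d ⊃ s), the K-axiom yields O(s).
Premise 5, O(h ⊃ not s), contraposes to O(s ⊃ not h); with O(s) we get O(not h).
Premise 7 is O(not u ⊃ h); contrapositively O(not h ⊃ u). Since O(not h) holds, K gives O(u).
The contrapositive of premise 4 (O(not k ⊃ not u)) is O(u ⊃ k), and O(u) is already established, so O(k).
Premises 1, 2 do not contribute to this derivation.
Thus O(k), which is F(not k): not k is forbidden.

Forbidden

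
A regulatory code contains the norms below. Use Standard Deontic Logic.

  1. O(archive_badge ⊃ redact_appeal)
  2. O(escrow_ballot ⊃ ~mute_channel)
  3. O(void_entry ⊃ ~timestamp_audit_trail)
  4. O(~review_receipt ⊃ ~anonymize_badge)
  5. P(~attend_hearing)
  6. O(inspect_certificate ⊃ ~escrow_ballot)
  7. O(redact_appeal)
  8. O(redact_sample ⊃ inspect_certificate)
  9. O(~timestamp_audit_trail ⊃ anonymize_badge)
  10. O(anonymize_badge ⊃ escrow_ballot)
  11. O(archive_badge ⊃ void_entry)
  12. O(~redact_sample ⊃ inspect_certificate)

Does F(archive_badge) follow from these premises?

Premises 12 and 8 cover both cases: O(~redact_sample ⊃ inspect_certificate) and O(redact_sample ⊃ inspect_certificate). Since ~redact_sample ∨ redact_sample is a tautology, O(inspect_certificate) follows.
Applying K to premise 6 (O(inspect_certificate ⊃ ~escrow_ballot)) and O(inspect_certificate) yields O(~escrow_ballot).
Premise 10 is O(anonymize_badge ⊃ escrow_ballot); contrapositively O(~escrow_ballot ⊃ ~anonymize_badge). Since O(~escrow_ballot) holds, K gives O(~anonymize_badge).
The contrapositive of premise 9 (O(~timestamp_audit_trail ⊃ anonymize_badge)) is O(~anonymize_badge ⊃ timestamp_audit_trail), and O(~anonymize_badge) is already established, so O(timestamp_audit_trail).
The contrapositive of premise 3 (O(void_entry ⊃ ~timestamp_audit_trail)) is O(timestamp_audit_trail ⊃ ~void_entry), and O(timestamp_audit_trail) is already established, so O(~void_entry).
Premise 11, O(archive_badge ⊃ void_entry), contraposes to O(~void_entry ⊃ ~archive_badge); with O(~void_entry) we get O(~archive_badge).
Premises 1, 2, 4, 5, 7 do not contribute to this derivation.
So O(~archive_badge) holds, i.e. F(archive_badge). The claim follows.

Yes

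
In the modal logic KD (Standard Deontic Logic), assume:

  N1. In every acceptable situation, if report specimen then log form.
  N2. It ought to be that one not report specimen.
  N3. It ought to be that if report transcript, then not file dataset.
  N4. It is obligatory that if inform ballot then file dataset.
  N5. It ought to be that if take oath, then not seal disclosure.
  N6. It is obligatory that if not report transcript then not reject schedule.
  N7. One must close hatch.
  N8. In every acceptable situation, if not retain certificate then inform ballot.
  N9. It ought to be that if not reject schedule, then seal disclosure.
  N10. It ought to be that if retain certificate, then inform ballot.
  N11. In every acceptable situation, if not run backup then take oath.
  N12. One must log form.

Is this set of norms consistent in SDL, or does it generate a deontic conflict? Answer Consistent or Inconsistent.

Premise 1 is O(report_specimen → log_form); even if O(log_form) held, inferring O(report_specimen) would be affirming the consequent — invalid.
So O(report_specimen) is not derivable, and the apparent clash with O(¬report_specimen) does not arise.
A world satisfying every obligation exists (e.g. close_hatch=true, file_dataset=true, inform_ballot=true, log_form=true, reject_schedule=false, report_specimen=false, report_transcript=false, retain_certificate=false, run_backup=true, seal_disclosure=true, take_oath=false); no atom is both obligatory and forbidden, so the set is consistent.

Consistent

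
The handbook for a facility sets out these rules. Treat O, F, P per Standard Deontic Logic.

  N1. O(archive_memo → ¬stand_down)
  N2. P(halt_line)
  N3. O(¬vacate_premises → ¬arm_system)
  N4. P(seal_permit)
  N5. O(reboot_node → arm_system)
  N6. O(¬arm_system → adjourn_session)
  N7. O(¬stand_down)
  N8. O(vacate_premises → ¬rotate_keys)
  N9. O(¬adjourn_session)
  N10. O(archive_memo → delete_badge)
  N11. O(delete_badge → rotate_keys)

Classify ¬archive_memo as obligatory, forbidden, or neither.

Obligatory

From premise 9 we have O(¬adjourn_session).
Premise 6, O(¬arm_system → adjourn_session), contraposes to O(¬adjourn_session → arm_system); with O(¬adjourn_session) we get O(arm_system).
The contrapositive of premise 3 (O(¬vacate_premises → ¬arm_system)) is O(arm_system → vacate_premises), and O(arm_system) is already established, so O(vacate_premises).
From O(vacate_premises) and premise 8, O(vacate_premises → ¬rotate_keys), we obtain O(¬rotate_keys).
Premise 11, O(delete_badge → rotate_keys), contraposes to O(¬rotate_keys → ¬delete_badge); with O(¬rotate_keys) we get O(¬delete_badge).
The contrapositive of premise 10 (O(archive_memo → delete_badge)) is O(¬delete_badge → ¬archive_memo), and O(¬delete_badge) is already established, so O(¬archive_memo).
Premises 1, 2, 4, 5, 7 do not contribute to this derivation.
Hence ¬archive_memo is obligatory.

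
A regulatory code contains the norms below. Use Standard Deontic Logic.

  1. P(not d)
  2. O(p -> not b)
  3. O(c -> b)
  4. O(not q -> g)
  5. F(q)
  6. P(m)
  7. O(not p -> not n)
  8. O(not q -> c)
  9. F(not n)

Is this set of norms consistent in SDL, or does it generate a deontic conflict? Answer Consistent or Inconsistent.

Inconsistent

Premise 9 is F(not n), i.e. O(n).
Premise 7 is O(not p -> not n); contrapositively O(n -> p). Since O(n) holds, K gives O(p).
Premise 2 is O(p -> not b); since O(p), deontic closure gives O(not b).
Premise 3, O(c -> b), contraposes to O(not b -> not c); with O(not b) we get O(not c).
Premise 8 is O(not q -> c); contrapositively O(not c -> q). Since O(not c) holds, K gives O(q).
But premise 5, F(q), means O(not q).
We now have both O(q) and O(not q) — q is simultaneously obligatory and forbidden, violating the D-axiom.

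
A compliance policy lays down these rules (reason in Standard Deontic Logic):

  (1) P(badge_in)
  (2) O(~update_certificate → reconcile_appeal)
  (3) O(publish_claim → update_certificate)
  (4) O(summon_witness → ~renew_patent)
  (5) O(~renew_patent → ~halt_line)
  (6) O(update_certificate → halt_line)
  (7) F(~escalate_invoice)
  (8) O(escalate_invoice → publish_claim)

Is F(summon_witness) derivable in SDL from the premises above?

Premise 7 is F(~escalate_invoice), i.e. O(escalate_invoice).
Applying K to premise 8 (O(escalate_invoice → publish_claim)) and O(escalate_invoice) yields O(publish_claim).
Premise 3 is O(publish_claim → update_certificate); since O(publish_claim), deontic closure gives O(update_certificate).
Premise 6 is O(update_certificate → halt_line); since O(update_certificate), deontic closure gives O(halt_line).
Premise 5 is O(~renew_patent → ~halt_line); contrapositively O(halt_line → renew_patent). Since O(halt_line) holds, K gives O(renew_patent).
Premise 4, O(summon_witness → ~renew_patent), contraposes to O(renew_patent → ~summon_witness); with O(renew_patent) we get O(~summon_witness).
Premises 1, 2 do not contribute to this derivation.
So O(~summon_witness) holds, i.e. F(summon_witness). The claim follows.

Yes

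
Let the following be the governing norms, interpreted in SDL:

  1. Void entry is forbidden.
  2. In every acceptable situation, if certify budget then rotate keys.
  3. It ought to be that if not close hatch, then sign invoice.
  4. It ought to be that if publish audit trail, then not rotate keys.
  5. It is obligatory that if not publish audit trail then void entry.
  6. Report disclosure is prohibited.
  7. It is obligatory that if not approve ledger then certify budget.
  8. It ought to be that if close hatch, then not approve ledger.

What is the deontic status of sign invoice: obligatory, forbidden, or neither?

Obligatory

Premise 1, F(void_entry), is equivalent to O(¬void_entry).
Premise 5, O(¬publish_audit_trail → void_entry), contraposes to O(¬void_entry → publish_audit_trail); with O(¬void_entry) we get O(publish_audit_trail).
Applying K to premise 4 (O(publish_audit_trail → ¬rotate_keys)) and O(publish_audit_trail) yields O(¬rotate_keys).
The contrapositive of premise 2 (O(certify_budget → rotate_keys)) is O(¬rotate_keys → ¬certify_budget), and O(¬rotate_keys) is already established, so O(¬certify_budget).
Premise 7 is O(¬approve_ledger → certify_budget); contrapositively O(¬certify_budget → approve_ledger). Since O(¬certify_budget) holds, K gives O(approve_ledger).
Premise 8, O(close_hatch → ¬approve_ledger), contraposes to O(approve_ledger → ¬close_hatch); with O(approve_ledger) we get O(¬close_hatch).
Applying K to premise 3 (O(¬close_hatch → sign_invoice)) and O(¬close_hatch) yields O(sign_invoice).
Premise 6 does not contribute to this derivation.
Hence sign_invoice is obligatory.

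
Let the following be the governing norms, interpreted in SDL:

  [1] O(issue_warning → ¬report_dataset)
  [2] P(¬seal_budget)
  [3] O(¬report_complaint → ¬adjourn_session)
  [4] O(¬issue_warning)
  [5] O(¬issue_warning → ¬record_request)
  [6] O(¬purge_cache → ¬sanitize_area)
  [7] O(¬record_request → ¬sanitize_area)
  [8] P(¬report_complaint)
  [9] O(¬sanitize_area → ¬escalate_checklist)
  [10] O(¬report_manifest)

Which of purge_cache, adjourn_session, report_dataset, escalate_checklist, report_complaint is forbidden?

escalate_checklist

Premise 4 gives O(¬issue_warning).
Premise 5 is O(¬issue_warning → ¬record_request); since O(¬issue_warning), deontic closure gives O(¬record_request).
Applying K to premise 7 (O(¬record_request → ¬sanitize_area)) and O(¬record_request) yields O(¬sanitize_area).
Applying K to premise 9 (O(¬sanitize_area → ¬escalate_checklist)) and O(¬sanitize_area) yields O(¬escalate_checklist).
So O(¬escalate_checklist) holds, i.e. escalate_checklist is forbidden. None of the other listed options is forbidden under the premises.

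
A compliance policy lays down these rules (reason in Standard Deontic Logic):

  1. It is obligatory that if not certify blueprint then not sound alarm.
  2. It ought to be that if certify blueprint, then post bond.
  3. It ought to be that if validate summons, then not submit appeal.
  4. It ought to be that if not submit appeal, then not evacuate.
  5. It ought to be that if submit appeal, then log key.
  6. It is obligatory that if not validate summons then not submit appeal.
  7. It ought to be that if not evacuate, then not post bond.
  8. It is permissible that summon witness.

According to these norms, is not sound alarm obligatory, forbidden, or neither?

Obligatory

Premises 6 and 3 are O(¬validate_summons → ¬submit_appeal) and O(validate_summons → ¬submit_appeal); every ideal world satisfies ¬validate_summons or validate_summons, so in either case ¬submit_appeal holds — hence O(¬submit_appeal).
Applying K to premise 4 (O(¬submit_appeal → ¬evacuate)) and O(¬submit_appeal) yields O(¬evacuate).
From O(¬evacuate) and premise 7, O(¬evacuate → ¬post_bond), we obtain O(¬post_bond).
The contrapositive of premise 2 (O(certify_blueprint → post_bond)) is O(¬post_bond → ¬certify_blueprint), and O(¬post_bond) is already established, so O(¬certify_blueprint).
Premise 1 is O(¬certify_blueprint → ¬sound_alarm); since O(¬certify_blueprint), deontic closure gives O(¬sound_alarm).
Premises 5, 8 do not contribute to this derivation.
Hence ¬sound_alarm is obligatory.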